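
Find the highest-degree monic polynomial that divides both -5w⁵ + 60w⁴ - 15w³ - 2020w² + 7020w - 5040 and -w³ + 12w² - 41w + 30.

w² - 7w + 6

Repeated division with remainder:
  -5w⁵ + 60w⁴ - 15w³ - 2020w² + 7020w - 5040 = (5w² - 190)(-w³ + 12w² - 41w + 30) + (110w² - 770w + 660)
  -w³ + 12w² - 41w + 30 = (-(1/110)w + 1/22)(110w² - 770w + 660) + (0)
Last nonzero remainder: 110w² - 770w + 660. Dividing through by 110 gives the monic gcd w² - 7w + 6.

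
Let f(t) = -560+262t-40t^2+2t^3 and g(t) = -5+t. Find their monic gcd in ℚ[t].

By polynomial division,
  2t^3-40t^2+262t-560 = (2t^2-30t+112)(t-5) + (0)
The last nonzero remainder t-5 is already monic.

-5+t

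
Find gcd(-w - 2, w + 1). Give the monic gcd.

1

Euclidean algorithm in ℚ[w]:
  -w - 2 = (-1)(w + 1) + (-1)
  w + 1 = (-w - 1)(-1) + (0)
The last nonzero remainder is the constant -1, so the polynomials are coprime and gcd = 1.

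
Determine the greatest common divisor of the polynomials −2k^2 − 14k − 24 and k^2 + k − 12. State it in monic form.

k + 4

Repeated division with remainder:
  −2k^2 − 14k − 24 = (−2)(k^2 + k − 12) + (−12k − 48)
  k^2 + k − 12 = (−(1/12)k + 1/4)(−12k − 48) + (0)
Last nonzero remainder: −12k − 48. Dividing through by −12 gives the monic gcd k + 4.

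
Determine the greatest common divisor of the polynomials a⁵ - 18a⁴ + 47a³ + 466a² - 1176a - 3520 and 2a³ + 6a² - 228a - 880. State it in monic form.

Repeated division with remainder:
  a⁵ - 18a⁴ + 47a³ + 466a² - 1176a - 3520 = ((1/2)a² - (21/2)a + 112)(2a³ + 6a² - 228a - 880) + (-2160a² + 15120a + 95040)
  2a³ + 6a² - 228a - 880 = (-(1/1080)a - 1/108)(-2160a² + 15120a + 95040) + (0)
Last nonzero remainder: -2160a² + 15120a + 95040. Dividing through by -2160 gives the monic gcd a² - 7a - 44.

a² - 7a - 44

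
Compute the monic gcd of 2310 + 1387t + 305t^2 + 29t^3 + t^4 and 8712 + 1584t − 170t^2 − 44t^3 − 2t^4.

66 + 17t + t^2

Euclidean algorithm in ℚ[t]:
  t^4 + 29t^3 + 305t^2 + 1387t + 2310 = (−1/2)(−2t^4 − 44t^3 − 170t^2 + 1584t + 8712) + (7t^3 + 220t^2 + 2179t + 6666)
  −2t^4 − 44t^3 − 170t^2 + 1584t + 8712 = (−(2/7)t + 132/49)(7t^3 + 220t^2 + 2179t + 6666) + (−(6864/49)t^2 − (116688/49)t − 453024/49)
  7t^3 + 220t^2 + 2179t + 6666 = (−(343/6864)t − 4949/6864)(−(6864/49)t^2 − (116688/49)t − 453024/49) + (0)
Last nonzero remainder: −(6864/49)t^2 − (116688/49)t − 453024/49. Dividing through by −6864/49 gives the monic gcd t^2 + 17t + 66.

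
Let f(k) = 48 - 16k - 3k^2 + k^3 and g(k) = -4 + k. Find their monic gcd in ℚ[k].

Apply the Euclidean algorithm:
  k^3 - 3k^2 - 16k + 48 = (k^2 + k - 12)(k - 4) + (0)
The last nonzero remainder k - 4 is already monic.

-4 + k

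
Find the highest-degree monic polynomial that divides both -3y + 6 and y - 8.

Repeated division with remainder:
  -3y + 6 = (-3)(y - 8) + (-18)
  y - 8 = (-(1/18)y + 4/9)(-18) + (0)
The last nonzero remainder is the constant -18, so the polynomials are coprime and gcd = 1.

1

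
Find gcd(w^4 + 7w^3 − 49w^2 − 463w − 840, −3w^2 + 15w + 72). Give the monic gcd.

Apply the Euclidean algorithm:
  w^4 + 7w^3 − 49w^2 − 463w − 840 = (−(1/3)w^2 − 4w − 35/3)(−3w^2 + 15w + 72) + (0)
Last nonzero remainder: −3w^2 + 15w + 72. Dividing through by −3 gives the monic gcd w^2 − 5w − 24.

w^2 − 5w − 24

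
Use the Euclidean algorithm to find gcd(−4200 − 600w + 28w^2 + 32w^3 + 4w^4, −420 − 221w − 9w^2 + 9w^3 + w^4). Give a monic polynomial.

−35 + 2w + w^2

By polynomial division,
  4w^4 + 32w^3 + 28w^2 − 600w − 4200 = (4)(w^4 + 9w^3 − 9w^2 − 221w − 420) + (−4w^3 + 64w^2 + 284w − 2520)
  w^4 + 9w^3 − 9w^2 − 221w − 420 = (−(1/4)w − 25/4)(−4w^3 + 64w^2 + 284w − 2520) + (462w^2 + 924w − 16170)
  −4w^3 + 64w^2 + 284w − 2520 = (−(2/231)w + 12/77)(462w^2 + 924w − 16170) + (0)
Last nonzero remainder: 462w^2 + 924w − 16170. Dividing through by 462 gives the monic gcd w^2 + 2w − 35.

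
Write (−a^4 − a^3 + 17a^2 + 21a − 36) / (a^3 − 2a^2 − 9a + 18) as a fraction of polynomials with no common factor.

(−a^3 + 2a^2 + 11a − 12)/(a^2 − 5a + 6)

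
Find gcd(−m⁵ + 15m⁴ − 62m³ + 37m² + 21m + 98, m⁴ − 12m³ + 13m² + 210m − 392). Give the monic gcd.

By polynomial division,
  −m⁵ + 15m⁴ − 62m³ + 37m² + 21m + 98 = (−m + 3)(m⁴ − 12m³ + 13m² + 210m − 392) + (−13m³ + 208m² − 1001m + 1274)
  m⁴ − 12m³ + 13m² + 210m − 392 = (−(1/13)m − 4/13)(−13m³ + 208m² − 1001m + 1274) + (0)
Last nonzero remainder: −13m³ + 208m² − 1001m + 1274. Dividing through by −13 gives the monic gcd m³ − 16m² + 77m − 98.

m³ − 16m² + 77m − 98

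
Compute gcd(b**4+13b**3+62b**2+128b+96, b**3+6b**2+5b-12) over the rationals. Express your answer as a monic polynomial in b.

Euclidean algorithm in ℚ[b]:
  b**4+13b**3+62b**2+128b+96 = (b+7)(b**3+6b**2+5b-12) + (15b**2+105b+180)
  b**3+6b**2+5b-12 = ((1/15)b-1/15)(15b**2+105b+180) + (0)
Last nonzero remainder: 15b**2+105b+180. Dividing through by 15 gives the monic gcd b**2+7b+12.

b**2+7b+12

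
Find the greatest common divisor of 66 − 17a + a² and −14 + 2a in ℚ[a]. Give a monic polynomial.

1

By polynomial division,
  a² − 17a + 66 = ((1/2)a − 5)(2a − 14) + (−4)
  2a − 14 = (−(1/2)a + 7/2)(−4) + (0)
The last nonzero remainder is the constant −4, so the polynomials are coprime and gcd = 1.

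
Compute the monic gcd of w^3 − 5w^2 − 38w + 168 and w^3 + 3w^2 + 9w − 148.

w − 4

Euclidean algorithm in ℚ[w]:
  w^3 − 5w^2 − 38w + 168 = (w^3 + 3w^2 + 9w − 148) + (−8w^2 − 47w + 316)
  w^3 + 3w^2 + 9w − 148 = (−(1/8)w + 23/64)(−8w^2 − 47w + 316) + ((4185/64)w − 4185/16)
  −8w^2 − 47w + 316 = (−(512/4185)w − 5056/4185)((4185/64)w − 4185/16) + (0)
Last nonzero remainder: (4185/64)w − 4185/16. Dividing through by 4185/64 gives the monic gcd w − 4.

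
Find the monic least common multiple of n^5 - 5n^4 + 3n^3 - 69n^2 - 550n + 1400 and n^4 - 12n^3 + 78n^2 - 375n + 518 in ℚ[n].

n^7 - 8n^6 + 55n^5 - 263n^4 - 232n^3 + 497n^2 - 24550n + 51800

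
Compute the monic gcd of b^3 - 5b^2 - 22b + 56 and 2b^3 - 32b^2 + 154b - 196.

Repeated division with remainder:
  b^3 - 5b^2 - 22b + 56 = (1/2)(2b^3 - 32b^2 + 154b - 196) + (11b^2 - 99b + 154)
  2b^3 - 32b^2 + 154b - 196 = ((2/11)b - 14/11)(11b^2 - 99b + 154) + (0)
Last nonzero remainder: 11b^2 - 99b + 154. Dividing through by 11 gives the monic gcd b^2 - 9b + 14.

b^2 - 9b + 14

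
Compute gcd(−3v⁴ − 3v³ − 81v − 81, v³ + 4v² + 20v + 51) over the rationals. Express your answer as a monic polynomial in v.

By polynomial division,
  −3v⁴ − 3v³ − 81v − 81 = (−3v + 9)(v³ + 4v² + 20v + 51) + (24v² − 108v − 540)
  v³ + 4v² + 20v + 51 = ((1/24)v + 17/48)(24v² − 108v − 540) + ((323/4)v + 969/4)
  24v² − 108v − 540 = ((96/323)v − 720/323)((323/4)v + 969/4) + (0)
Last nonzero remainder: (323/4)v + 969/4. Dividing through by 323/4 gives the monic gcd v + 3.

v + 3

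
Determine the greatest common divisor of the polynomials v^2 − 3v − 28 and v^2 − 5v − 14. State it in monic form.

v − 7

Repeated division with remainder:
  v^2 − 3v − 28 = (v^2 − 5v − 14) + (2v − 14)
  v^2 − 5v − 14 = ((1/2)v + 1)(2v − 14) + (0)
Last nonzero remainder: 2v − 14. Dividing through by 2 gives the monic gcd v − 7.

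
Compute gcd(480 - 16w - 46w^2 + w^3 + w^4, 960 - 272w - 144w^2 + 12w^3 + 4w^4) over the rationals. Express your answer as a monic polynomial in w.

-120 - 26w + 5w^2 + w^3

Repeated division with remainder:
  w^4 + w^3 - 46w^2 - 16w + 480 = (1/4)(4w^4 + 12w^3 - 144w^2 - 272w + 960) + (-2w^3 - 10w^2 + 52w + 240)
  4w^4 + 12w^3 - 144w^2 - 272w + 960 = (-2w + 4)(-2w^3 - 10w^2 + 52w + 240) + (0)
Last nonzero remainder: -2w^3 - 10w^2 + 52w + 240. Dividing through by -2 gives the monic gcd w^3 + 5w^2 - 26w - 120.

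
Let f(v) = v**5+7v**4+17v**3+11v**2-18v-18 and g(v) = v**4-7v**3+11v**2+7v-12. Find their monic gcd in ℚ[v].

Euclidean algorithm in ℚ[v]:
  v**5+7v**4+17v**3+11v**2-18v-18 = (v+14)(v**4-7v**3+11v**2+7v-12) + (104v**3-150v**2-104v+150)
  v**4-7v**3+11v**2+7v-12 = ((1/104)v-289/5408)(104v**3-150v**2-104v+150) + ((10773/2704)v**2-10773/2704)
  104v**3-150v**2-104v+150 = ((281216/10773)v-135200/3591)((10773/2704)v**2-10773/2704) + (0)
Last nonzero remainder: (10773/2704)v**2-10773/2704. Dividing through by 10773/2704 gives the monic gcd v**2-1.

v**2-1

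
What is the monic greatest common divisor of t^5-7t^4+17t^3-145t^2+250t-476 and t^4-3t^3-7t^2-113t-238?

t^3-5t^2+3t-119

Repeated division with remainder:
  t^5-7t^4+17t^3-145t^2+250t-476 = (t-4)(t^4-3t^3-7t^2-113t-238) + (12t^3-60t^2+36t-1428)
  t^4-3t^3-7t^2-113t-238 = ((1/12)t+1/6)(12t^3-60t^2+36t-1428) + (0)
Last nonzero remainder: 12t^3-60t^2+36t-1428. Dividing through by 12 gives the monic gcd t^3-5t^2+3t-119.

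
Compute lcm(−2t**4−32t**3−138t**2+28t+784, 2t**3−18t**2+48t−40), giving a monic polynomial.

t**6+9t**5−33t**4−337t**3+396t**2+2604t−3920

Repeated division with remainder:
  −2t**4−32t**3−138t**2+28t+784 = (−t−25)(2t**3−18t**2+48t−40) + (−540t**2+1188t−216)
  2t**3−18t**2+48t−40 = (−(1/270)t+17/675)(−540t**2+1188t−216) + ((432/25)t−864/25)
  −540t**2+1188t−216 = (−(125/4)t+25/4)((432/25)t−864/25) + (0)
Last nonzero remainder: (432/25)t−864/25. Dividing through by 432/25 gives the monic gcd t−2.
Then lcm(f, g) = f·g / gcd(f, g); expanding and making the result monic gives the answer.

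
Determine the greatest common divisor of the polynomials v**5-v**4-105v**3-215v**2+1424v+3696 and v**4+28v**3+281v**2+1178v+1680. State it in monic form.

v**2+10v+21

Apply the Euclidean algorithm:
  v**5-v**4-105v**3-215v**2+1424v+3696 = (v-29)(v**4+28v**3+281v**2+1178v+1680) + (426v**3+6756v**2+33906v+52416)
  v**4+28v**3+281v**2+1178v+1680 = ((1/426)v+431/15123)(426v**3+6756v**2+33906v+52416) + ((44688/5041)v**2+(446880/5041)v+938448/5041)
  426v**3+6756v**2+33906v+52416 = ((357911/7448)v+262132/931)((44688/5041)v**2+(446880/5041)v+938448/5041) + (0)
Last nonzero remainder: (44688/5041)v**2+(446880/5041)v+938448/5041. Dividing through by 44688/5041 gives the monic gcd v**2+10v+21.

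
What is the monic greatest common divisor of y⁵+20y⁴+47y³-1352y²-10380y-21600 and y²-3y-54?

y²-3y-54

Repeated division with remainder:
  y⁵+20y⁴+47y³-1352y²-10380y-21600 = (y³+23y²+170y+400)(y²-3y-54) + (0)
The last nonzero remainder y²-3y-54 is already monic.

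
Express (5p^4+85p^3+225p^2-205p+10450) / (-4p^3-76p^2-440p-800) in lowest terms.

By polynomial division,
  5p^4+85p^3+225p^2-205p+10450 = (-(5/4)p+5/2)(-4p^3-76p^2-440p-800) + (-135p^2-105p+12450)
  -4p^3-76p^2-440p-800 = ((4/135)p+656/1215)(-135p^2-105p+12450) + (-(60928/81)p-609280/81)
  -135p^2-105p+12450 = ((10935/60928)p-100845/60928)(-(60928/81)p-609280/81) + (0)
Last nonzero remainder: -(60928/81)p-609280/81. Dividing through by -60928/81 gives the monic gcd p+10.
Cancel p+10 from numerator and denominator to get the reduced form.

(-5p^3-35p^2+125p-1045)/(4p^2+36p+80)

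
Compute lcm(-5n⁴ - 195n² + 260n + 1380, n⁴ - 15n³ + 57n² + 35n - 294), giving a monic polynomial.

n⁶ - 14n⁵ + 88n⁴ - 598n³ + 2363n² + 1316n - 13524

Apply the Euclidean algorithm:
  -5n⁴ - 195n² + 260n + 1380 = (-5)(n⁴ - 15n³ + 57n² + 35n - 294) + (-75n³ + 90n² + 435n - 90)
  n⁴ - 15n³ + 57n² + 35n - 294 = (-(1/75)n + 23/125)(-75n³ + 90n² + 435n - 90) + ((1156/25)n² - (1156/25)n - 6936/25)
  -75n³ + 90n² + 435n - 90 = (-(1875/1156)n + 375/1156)((1156/25)n² - (1156/25)n - 6936/25) + (0)
Last nonzero remainder: (1156/25)n² - (1156/25)n - 6936/25. Dividing through by 1156/25 gives the monic gcd n² - n - 6.
Then lcm(f, g) = f·g / gcd(f, g); expanding and making the result monic gives the answer.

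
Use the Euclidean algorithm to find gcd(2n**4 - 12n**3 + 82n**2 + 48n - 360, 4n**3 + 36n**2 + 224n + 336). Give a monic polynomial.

By polynomial division,
  2n**4 - 12n**3 + 82n**2 + 48n - 360 = ((1/2)n - 15/2)(4n**3 + 36n**2 + 224n + 336) + (240n**2 + 1560n + 2160)
  4n**3 + 36n**2 + 224n + 336 = ((1/60)n + 1/24)(240n**2 + 1560n + 2160) + (123n + 246)
  240n**2 + 1560n + 2160 = ((80/41)n + 360/41)(123n + 246) + (0)
Last nonzero remainder: 123n + 246. Dividing through by 123 gives the monic gcd n + 2.

n + 2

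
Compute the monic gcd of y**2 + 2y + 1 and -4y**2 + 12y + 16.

y + 1

Apply the Euclidean algorithm:
  y**2 + 2y + 1 = (-1/4)(-4y**2 + 12y + 16) + (5y + 5)
  -4y**2 + 12y + 16 = (-(4/5)y + 16/5)(5y + 5) + (0)
Last nonzero remainder: 5y + 5. Dividing through by 5 gives the monic gcd y + 1.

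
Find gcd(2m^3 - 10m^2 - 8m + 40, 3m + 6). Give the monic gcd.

By polynomial division,
  2m^3 - 10m^2 - 8m + 40 = ((2/3)m^2 - (14/3)m + 20/3)(3m + 6) + (0)
Last nonzero remainder: 3m + 6. Dividing through by 3 gives the monic gcd m + 2.

m + 2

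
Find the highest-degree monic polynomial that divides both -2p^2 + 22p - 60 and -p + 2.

Euclidean algorithm in ℚ[p]:
  -2p^2 + 22p - 60 = (2p - 18)(-p + 2) + (-24)
  -p + 2 = ((1/24)p - 1/12)(-24) + (0)
The last nonzero remainder is the constant -24, so the polynomials are coprime and gcd = 1.

1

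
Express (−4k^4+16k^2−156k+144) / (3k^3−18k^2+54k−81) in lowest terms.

Euclidean algorithm in ℚ[k]:
  −4k^4+16k^2−156k+144 = (−(4/3)k−8)(3k^3−18k^2+54k−81) + (−56k^2+168k−504)
  3k^3−18k^2+54k−81 = (−(3/56)k+9/56)(−56k^2+168k−504) + (0)
Last nonzero remainder: −56k^2+168k−504. Dividing through by −56 gives the monic gcd k^2−3k+9.
Cancel k^2−3k+9 from numerator and denominator to get the reduced form.

(−4k^2−12k+16)/(3k−9)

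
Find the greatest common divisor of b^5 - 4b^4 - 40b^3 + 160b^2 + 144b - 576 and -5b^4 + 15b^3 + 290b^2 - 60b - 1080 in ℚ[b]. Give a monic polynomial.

b^3 + 6b^2 - 4b - 24

Repeated division with remainder:
  b^5 - 4b^4 - 40b^3 + 160b^2 + 144b - 576 = (-(1/5)b + 1/5)(-5b^4 + 15b^3 + 290b^2 - 60b - 1080) + (15b^3 + 90b^2 - 60b - 360)
  -5b^4 + 15b^3 + 290b^2 - 60b - 1080 = (-(1/3)b + 3)(15b^3 + 90b^2 - 60b - 360) + (0)
Last nonzero remainder: 15b^3 + 90b^2 - 60b - 360. Dividing through by 15 gives the monic gcd b^3 + 6b^2 - 4b - 24.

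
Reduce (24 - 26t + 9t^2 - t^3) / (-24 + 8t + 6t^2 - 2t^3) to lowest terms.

(-4 + t)/(4 + 2t)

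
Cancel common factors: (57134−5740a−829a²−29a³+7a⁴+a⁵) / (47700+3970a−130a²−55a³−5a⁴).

(−539+105a+3a²−a³)/(−450+5a+5a²)

Euclidean algorithm in ℚ[a]:
  a⁵+7a⁴−29a³−829a²−5740a+57134 = (−(1/5)a+4/5)(−5a⁴−55a³−130a²+3970a+47700) + (−11a³+69a²+624a+18974)
  −5a⁴−55a³−130a²+3970a+47700 = ((5/11)a+950/121)(−11a³+69a²+624a+18974) + (−(115600/121)a²−(1156000/121)a−12253600/121)
  −11a³+69a²+624a+18974 = ((1331/115600)a−21659/115600)(−(115600/121)a²−(1156000/121)a−12253600/121) + (0)
Last nonzero remainder: −(115600/121)a²−(1156000/121)a−12253600/121. Dividing through by −115600/121 gives the monic gcd a²+10a+106.
Cancel a²+10a+106 from numerator and denominator to get the reduced form.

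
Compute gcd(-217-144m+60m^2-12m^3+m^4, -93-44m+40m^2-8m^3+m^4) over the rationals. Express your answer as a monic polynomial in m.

Apply the Euclidean algorithm:
  m^4-12m^3+60m^2-144m-217 = (m^4-8m^3+40m^2-44m-93) + (-4m^3+20m^2-100m-124)
  m^4-8m^3+40m^2-44m-93 = (-(1/4)m+3/4)(-4m^3+20m^2-100m-124) + (0)
Last nonzero remainder: -4m^3+20m^2-100m-124. Dividing through by -4 gives the monic gcd m^3-5m^2+25m+31.

31+25m-5m^2+m^3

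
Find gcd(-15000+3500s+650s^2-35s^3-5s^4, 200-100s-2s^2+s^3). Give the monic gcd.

-100+s^2

Euclidean algorithm in ℚ[s]:
  -5s^4-35s^3+650s^2+3500s-15000 = (-5s-45)(s^3-2s^2-100s+200) + (60s^2-6000)
  s^3-2s^2-100s+200 = ((1/60)s-1/30)(60s^2-6000) + (0)
Last nonzero remainder: 60s^2-6000. Dividing through by 60 gives the monic gcd s^2-100.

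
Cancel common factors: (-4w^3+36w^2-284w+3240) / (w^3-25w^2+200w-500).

(-4w^2-4w-324)/(w^2-15w+50)

Euclidean algorithm in ℚ[w]:
  -4w^3+36w^2-284w+3240 = (-4)(w^3-25w^2+200w-500) + (-64w^2+516w+1240)
  w^3-25w^2+200w-500 = (-(1/64)w+271/1024)(-64w^2+516w+1240) + ((21201/256)w-106005/128)
  -64w^2+516w+1240 = (-(16384/21201)w-31744/21201)((21201/256)w-106005/128) + (0)
Last nonzero remainder: (21201/256)w-106005/128. Dividing through by 21201/256 gives the monic gcd w-10.
Cancel w-10 from numerator and denominator to get the reduced form.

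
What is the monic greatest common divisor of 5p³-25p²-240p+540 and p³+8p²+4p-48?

p²+4p-12

Apply the Euclidean algorithm:
  5p³-25p²-240p+540 = (5)(p³+8p²+4p-48) + (-65p²-260p+780)
  p³+8p²+4p-48 = (-(1/65)p-4/65)(-65p²-260p+780) + (0)
Last nonzero remainder: -65p²-260p+780. Dividing through by -65 gives the monic gcd p²+4p-12.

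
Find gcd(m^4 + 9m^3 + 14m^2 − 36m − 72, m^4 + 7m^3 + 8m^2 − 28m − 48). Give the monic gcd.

m^3 + 3m^2 − 4m − 12

By polynomial division,
  m^4 + 9m^3 + 14m^2 − 36m − 72 = (m^4 + 7m^3 + 8m^2 − 28m − 48) + (2m^3 + 6m^2 − 8m − 24)
  m^4 + 7m^3 + 8m^2 − 28m − 48 = ((1/2)m + 2)(2m^3 + 6m^2 − 8m − 24) + (0)
Last nonzero remainder: 2m^3 + 6m^2 − 8m − 24. Dividing through by 2 gives the monic gcd m^3 + 3m^2 − 4m − 12.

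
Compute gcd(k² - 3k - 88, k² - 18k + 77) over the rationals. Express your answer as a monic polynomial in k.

Apply the Euclidean algorithm:
  k² - 3k - 88 = (k² - 18k + 77) + (15k - 165)
  k² - 18k + 77 = ((1/15)k - 7/15)(15k - 165) + (0)
Last nonzero remainder: 15k - 165. Dividing through by 15 gives the monic gcd k - 11.

k - 11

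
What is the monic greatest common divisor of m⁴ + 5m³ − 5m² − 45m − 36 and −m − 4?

m + 4

By polynomial division,
  m⁴ + 5m³ − 5m² − 45m − 36 = (−m³ − m² + 9m + 9)(−m − 4) + (0)
Last nonzero remainder: −m − 4. Dividing through by −1 gives the monic gcd m + 4.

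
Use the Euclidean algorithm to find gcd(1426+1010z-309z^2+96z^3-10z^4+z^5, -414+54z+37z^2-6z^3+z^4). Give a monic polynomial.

46-6z+z^2

Apply the Euclidean algorithm:
  z^5-10z^4+96z^3-309z^2+1010z+1426 = (z-4)(z^4-6z^3+37z^2+54z-414) + (35z^3-215z^2+1640z-230)
  z^4-6z^3+37z^2+54z-414 = ((1/35)z+1/245)(35z^3-215z^2+1640z-230) + (-(440/49)z^2+(2640/49)z-20240/49)
  35z^3-215z^2+1640z-230 = (-(343/88)z+49/88)(-(440/49)z^2+(2640/49)z-20240/49) + (0)
Last nonzero remainder: -(440/49)z^2+(2640/49)z-20240/49. Dividing through by -440/49 gives the monic gcd z^2-6z+46.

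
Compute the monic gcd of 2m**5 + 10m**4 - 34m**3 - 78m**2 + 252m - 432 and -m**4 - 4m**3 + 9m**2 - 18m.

Repeated division with remainder:
  2m**5 + 10m**4 - 34m**3 - 78m**2 + 252m - 432 = (-2m - 2)(-m**4 - 4m**3 + 9m**2 - 18m) + (-24m**3 - 96m**2 + 216m - 432)
  -m**4 - 4m**3 + 9m**2 - 18m = ((1/24)m)(-24m**3 - 96m**2 + 216m - 432) + (0)
Last nonzero remainder: -24m**3 - 96m**2 + 216m - 432. Dividing through by -24 gives the monic gcd m**3 + 4m**2 - 9m + 18.

m**3 + 4m**2 - 9m + 18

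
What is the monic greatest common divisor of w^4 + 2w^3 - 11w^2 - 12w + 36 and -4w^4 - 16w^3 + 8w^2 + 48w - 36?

By polynomial division,
  w^4 + 2w^3 - 11w^2 - 12w + 36 = (-1/4)(-4w^4 - 16w^3 + 8w^2 + 48w - 36) + (-2w^3 - 9w^2 + 27)
  -4w^4 - 16w^3 + 8w^2 + 48w - 36 = (2w - 1)(-2w^3 - 9w^2 + 27) + (-w^2 - 6w - 9)
  -2w^3 - 9w^2 + 27 = (2w - 3)(-w^2 - 6w - 9) + (0)
Last nonzero remainder: -w^2 - 6w - 9. Dividing through by -1 gives the monic gcd w^2 + 6w + 9.

w^2 + 6w + 9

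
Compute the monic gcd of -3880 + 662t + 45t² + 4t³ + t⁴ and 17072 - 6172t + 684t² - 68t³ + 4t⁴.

-388 + 105t - 6t² + t³

Apply the Euclidean algorithm:
  t⁴ + 4t³ + 45t² + 662t - 3880 = (1/4)(4t⁴ - 68t³ + 684t² - 6172t + 17072) + (21t³ - 126t² + 2205t - 8148)
  4t⁴ - 68t³ + 684t² - 6172t + 17072 = ((4/21)t - 44/21)(21t³ - 126t² + 2205t - 8148) + (0)
Last nonzero remainder: 21t³ - 126t² + 2205t - 8148. Dividing through by 21 gives the monic gcd t³ - 6t² + 105t - 388.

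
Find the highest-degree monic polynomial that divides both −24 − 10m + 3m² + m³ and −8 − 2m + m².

Euclidean algorithm in ℚ[m]:
  m³ + 3m² − 10m − 24 = (m + 5)(m² − 2m − 8) + (8m + 16)
  m² − 2m − 8 = ((1/8)m − 1/2)(8m + 16) + (0)
Last nonzero remainder: 8m + 16. Dividing through by 8 gives the monic gcd m + 2.

2 + m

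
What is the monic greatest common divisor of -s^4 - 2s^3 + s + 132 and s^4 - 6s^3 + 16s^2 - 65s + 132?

s^3 - 2s^2 + 8s - 33

Euclidean algorithm in ℚ[s]:
  -s^4 - 2s^3 + s + 132 = (-1)(s^4 - 6s^3 + 16s^2 - 65s + 132) + (-8s^3 + 16s^2 - 64s + 264)
  s^4 - 6s^3 + 16s^2 - 65s + 132 = (-(1/8)s + 1/2)(-8s^3 + 16s^2 - 64s + 264) + (0)
Last nonzero remainder: -8s^3 + 16s^2 - 64s + 264. Dividing through by -8 gives the monic gcd s^3 - 2s^2 + 8s - 33.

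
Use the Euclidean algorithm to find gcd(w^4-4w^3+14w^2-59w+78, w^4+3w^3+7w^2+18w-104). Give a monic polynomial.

w^3-w^2+11w-26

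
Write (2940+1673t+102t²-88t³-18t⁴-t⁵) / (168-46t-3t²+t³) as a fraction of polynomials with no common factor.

(-105-71t-15t²-t³)/(-6+t)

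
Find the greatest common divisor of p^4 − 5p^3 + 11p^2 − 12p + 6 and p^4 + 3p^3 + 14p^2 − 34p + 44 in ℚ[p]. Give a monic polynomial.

p^2 − 2p + 2

Apply the Euclidean algorithm:
  p^4 − 5p^3 + 11p^2 − 12p + 6 = (p^4 + 3p^3 + 14p^2 − 34p + 44) + (−8p^3 − 3p^2 + 22p − 38)
  p^4 + 3p^3 + 14p^2 − 34p + 44 = (−(1/8)p − 21/64)(−8p^3 − 3p^2 + 22p − 38) + ((1009/64)p^2 − (1009/32)p + 1009/32)
  −8p^3 − 3p^2 + 22p − 38 = (−(512/1009)p − 1216/1009)((1009/64)p^2 − (1009/32)p + 1009/32) + (0)
Last nonzero remainder: (1009/64)p^2 − (1009/32)p + 1009/32. Dividing through by 1009/64 gives the monic gcd p^2 − 2p + 2.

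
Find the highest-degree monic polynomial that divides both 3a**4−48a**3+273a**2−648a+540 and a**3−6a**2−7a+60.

Repeated division with remainder:
  3a**4−48a**3+273a**2−648a+540 = (3a−30)(a**3−6a**2−7a+60) + (114a**2−1038a+2340)
  a**3−6a**2−7a+60 = ((1/114)a+59/2166)(114a**2−1038a+2340) + ((270/361)a−1350/361)
  114a**2−1038a+2340 = ((6859/45)a−9386/15)((270/361)a−1350/361) + (0)
Last nonzero remainder: (270/361)a−1350/361. Dividing through by 270/361 gives the monic gcd a−5.

a−5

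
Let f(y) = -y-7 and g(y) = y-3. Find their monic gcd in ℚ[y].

1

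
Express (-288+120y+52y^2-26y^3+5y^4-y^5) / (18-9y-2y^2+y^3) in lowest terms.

(-48-20y-y^3)/(3+y)

By polynomial division,
  -y^5+5y^4-26y^3+52y^2+120y-288 = (-y^2+3y-29)(y^3-2y^2-9y+18) + (39y^2-195y+234)
  y^3-2y^2-9y+18 = ((1/39)y+1/13)(39y^2-195y+234) + (0)
Last nonzero remainder: 39y^2-195y+234. Dividing through by 39 gives the monic gcd y^2-5y+6.
Cancel y^2-5y+6 from numerator and denominator to get the reduced form.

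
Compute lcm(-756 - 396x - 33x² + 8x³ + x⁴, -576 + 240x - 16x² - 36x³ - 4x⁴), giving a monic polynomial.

-3024 + 684x + 300x² - 265x³ - 53x⁴ + 5x⁵ + x⁶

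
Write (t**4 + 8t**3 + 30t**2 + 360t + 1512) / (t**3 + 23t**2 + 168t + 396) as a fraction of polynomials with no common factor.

(t**2 − 4t + 42)/(t + 11)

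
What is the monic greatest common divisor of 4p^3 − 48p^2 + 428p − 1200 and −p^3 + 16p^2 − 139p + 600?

p^2 − 8p + 75

By polynomial division,
  4p^3 − 48p^2 + 428p − 1200 = (−4)(−p^3 + 16p^2 − 139p + 600) + (16p^2 − 128p + 1200)
  −p^3 + 16p^2 − 139p + 600 = (−(1/16)p + 1/2)(16p^2 − 128p + 1200) + (0)
Last nonzero remainder: 16p^2 − 128p + 1200. Dividing through by 16 gives the monic gcd p^2 − 8p + 75.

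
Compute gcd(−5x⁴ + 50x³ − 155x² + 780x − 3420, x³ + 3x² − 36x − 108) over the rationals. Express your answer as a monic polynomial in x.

Euclidean algorithm in ℚ[x]:
  −5x⁴ + 50x³ − 155x² + 780x − 3420 = (−5x + 65)(x³ + 3x² − 36x − 108) + (−530x² + 2580x + 3600)
  x³ + 3x² − 36x − 108 = (−(1/530)x − 417/28090)(−530x² + 2580x + 3600) + ((25542/2809)x − 153252/2809)
  −530x² + 2580x + 3600 = (−(744385/12771)x − 280900/4257)((25542/2809)x − 153252/2809) + (0)
Last nonzero remainder: (25542/2809)x − 153252/2809. Dividing through by 25542/2809 gives the monic gcd x − 6.

x − 6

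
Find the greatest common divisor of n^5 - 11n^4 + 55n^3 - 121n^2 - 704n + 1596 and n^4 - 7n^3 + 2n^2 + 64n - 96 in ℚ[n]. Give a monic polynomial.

Repeated division with remainder:
  n^5 - 11n^4 + 55n^3 - 121n^2 - 704n + 1596 = (n - 4)(n^4 - 7n^3 + 2n^2 + 64n - 96) + (25n^3 - 177n^2 - 352n + 1212)
  n^4 - 7n^3 + 2n^2 + 64n - 96 = ((1/25)n + 2/625)(25n^3 - 177n^2 - 352n + 1212) + ((10404/625)n^2 + (10404/625)n - 62424/625)
  25n^3 - 177n^2 - 352n + 1212 = ((15625/10404)n - 63125/5202)((10404/625)n^2 + (10404/625)n - 62424/625) + (0)
Last nonzero remainder: (10404/625)n^2 + (10404/625)n - 62424/625. Dividing through by 10404/625 gives the monic gcd n^2 + n - 6.

n^2 + n - 6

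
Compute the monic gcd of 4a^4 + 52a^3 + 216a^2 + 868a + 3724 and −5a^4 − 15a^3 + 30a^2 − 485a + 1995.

a^3 + 6a^2 + 12a + 133

Repeated division with remainder:
  4a^4 + 52a^3 + 216a^2 + 868a + 3724 = (−4/5)(−5a^4 − 15a^3 + 30a^2 − 485a + 1995) + (40a^3 + 240a^2 + 480a + 5320)
  −5a^4 − 15a^3 + 30a^2 − 485a + 1995 = (−(1/8)a + 3/8)(40a^3 + 240a^2 + 480a + 5320) + (0)
Last nonzero remainder: 40a^3 + 240a^2 + 480a + 5320. Dividing through by 40 gives the monic gcd a^3 + 6a^2 + 12a + 133.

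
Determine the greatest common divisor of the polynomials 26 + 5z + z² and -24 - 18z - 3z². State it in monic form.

1

Apply the Euclidean algorithm:
  z² + 5z + 26 = (-1/3)(-3z² - 18z - 24) + (-z + 18)
  -3z² - 18z - 24 = (3z + 72)(-z + 18) + (-1320)
  -z + 18 = ((1/1320)z - 3/220)(-1320) + (0)
The last nonzero remainder is the constant -1320, so the polynomials are coprime and gcd = 1.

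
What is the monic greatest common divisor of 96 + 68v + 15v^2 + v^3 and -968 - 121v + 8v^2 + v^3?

8 + v

Apply the Euclidean algorithm:
  v^3 + 15v^2 + 68v + 96 = (v^3 + 8v^2 - 121v - 968) + (7v^2 + 189v + 1064)
  v^3 + 8v^2 - 121v - 968 = ((1/7)v - 19/7)(7v^2 + 189v + 1064) + (240v + 1920)
  7v^2 + 189v + 1064 = ((7/240)v + 133/240)(240v + 1920) + (0)
Last nonzero remainder: 240v + 1920. Dividing through by 240 gives the monic gcd v + 8.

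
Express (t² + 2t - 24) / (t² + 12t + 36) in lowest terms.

(t - 4)/(t + 6)

Apply the Euclidean algorithm:
  t² + 2t - 24 = (t² + 12t + 36) + (-10t - 60)
  t² + 12t + 36 = (-(1/10)t - 3/5)(-10t - 60) + (0)
Last nonzero remainder: -10t - 60. Dividing through by -10 gives the monic gcd t + 6.
Cancel t + 6 from numerator and denominator to get the reduced form.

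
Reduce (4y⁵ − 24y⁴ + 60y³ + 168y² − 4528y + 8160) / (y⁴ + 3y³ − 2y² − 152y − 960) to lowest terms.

Repeated division with remainder:
  4y⁵ − 24y⁴ + 60y³ + 168y² − 4528y + 8160 = (4y − 36)(y⁴ + 3y³ − 2y² − 152y − 960) + (176y³ + 704y² − 6160y − 26400)
  y⁴ + 3y³ − 2y² − 152y − 960 = ((1/176)y − 1/176)(176y³ + 704y² − 6160y − 26400) + (37y² − 37y − 1110)
  176y³ + 704y² − 6160y − 26400 = ((176/37)y + 880/37)(37y² − 37y − 1110) + (0)
Last nonzero remainder: 37y² − 37y − 1110. Dividing through by 37 gives the monic gcd y² − y − 30.
Cancel y² − y − 30 from numerator and denominator to get the reduced form.

(4y³ − 20y² + 160y − 272)/(y² + 4y + 32)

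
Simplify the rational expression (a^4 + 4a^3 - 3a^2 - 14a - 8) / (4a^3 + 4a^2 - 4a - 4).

(a^2 + 2a - 8)/(4a - 4)

Euclidean algorithm in ℚ[a]:
  a^4 + 4a^3 - 3a^2 - 14a - 8 = ((1/4)a + 3/4)(4a^3 + 4a^2 - 4a - 4) + (-5a^2 - 10a - 5)
  4a^3 + 4a^2 - 4a - 4 = (-(4/5)a + 4/5)(-5a^2 - 10a - 5) + (0)
Last nonzero remainder: -5a^2 - 10a - 5. Dividing through by -5 gives the monic gcd a^2 + 2a + 1.
Cancel a^2 + 2a + 1 from numerator and denominator to get the reduced form.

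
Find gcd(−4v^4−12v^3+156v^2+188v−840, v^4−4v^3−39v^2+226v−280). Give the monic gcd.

v^3−39v+70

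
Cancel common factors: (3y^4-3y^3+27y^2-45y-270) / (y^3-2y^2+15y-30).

By polynomial division,
  3y^4-3y^3+27y^2-45y-270 = (3y+3)(y^3-2y^2+15y-30) + (-12y^2-180)
  y^3-2y^2+15y-30 = (-(1/12)y+1/6)(-12y^2-180) + (0)
Last nonzero remainder: -12y^2-180. Dividing through by -12 gives the monic gcd y^2+15.
Cancel y^2+15 from numerator and denominator to get the reduced form.

(3y^2-3y-18)/(y-2)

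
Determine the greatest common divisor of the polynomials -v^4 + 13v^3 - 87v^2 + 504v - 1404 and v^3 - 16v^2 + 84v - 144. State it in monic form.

Repeated division with remainder:
  -v^4 + 13v^3 - 87v^2 + 504v - 1404 = (-v - 3)(v^3 - 16v^2 + 84v - 144) + (-51v^2 + 612v - 1836)
  v^3 - 16v^2 + 84v - 144 = (-(1/51)v + 4/51)(-51v^2 + 612v - 1836) + (0)
Last nonzero remainder: -51v^2 + 612v - 1836. Dividing through by -51 gives the monic gcd v^2 - 12v + 36.

v^2 - 12v + 36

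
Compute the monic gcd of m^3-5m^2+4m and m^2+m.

m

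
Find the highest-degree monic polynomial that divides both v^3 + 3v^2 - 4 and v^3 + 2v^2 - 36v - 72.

v + 2

Apply the Euclidean algorithm:
  v^3 + 3v^2 - 4 = (v^3 + 2v^2 - 36v - 72) + (v^2 + 36v + 68)
  v^3 + 2v^2 - 36v - 72 = (v - 34)(v^2 + 36v + 68) + (1120v + 2240)
  v^2 + 36v + 68 = ((1/1120)v + 17/560)(1120v + 2240) + (0)
Last nonzero remainder: 1120v + 2240. Dividing through by 1120 gives the monic gcd v + 2.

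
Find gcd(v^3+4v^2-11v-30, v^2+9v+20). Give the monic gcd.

v+5

By polynomial division,
  v^3+4v^2-11v-30 = (v-5)(v^2+9v+20) + (14v+70)
  v^2+9v+20 = ((1/14)v+2/7)(14v+70) + (0)
Last nonzero remainder: 14v+70. Dividing through by 14 gives the monic gcd v+5.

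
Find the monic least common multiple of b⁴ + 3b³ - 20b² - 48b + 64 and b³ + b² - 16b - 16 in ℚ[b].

Repeated division with remainder:
  b⁴ + 3b³ - 20b² - 48b + 64 = (b + 2)(b³ + b² - 16b - 16) + (-6b² + 96)
  b³ + b² - 16b - 16 = (-(1/6)b - 1/6)(-6b² + 96) + (0)
Last nonzero remainder: -6b² + 96. Dividing through by -6 gives the monic gcd b² - 16.
Then lcm(f, g) = f·g / gcd(f, g); expanding and making the result monic gives the answer.

b⁵ + 4b⁴ - 17b³ - 68b² + 16b + 64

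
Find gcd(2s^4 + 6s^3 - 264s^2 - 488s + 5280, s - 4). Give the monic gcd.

By polynomial division,
  2s^4 + 6s^3 - 264s^2 - 488s + 5280 = (2s^3 + 14s^2 - 208s - 1320)(s - 4) + (0)
The last nonzero remainder s - 4 is already monic.

s - 4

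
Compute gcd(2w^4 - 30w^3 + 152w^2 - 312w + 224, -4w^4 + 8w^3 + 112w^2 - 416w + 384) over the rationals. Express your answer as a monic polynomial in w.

Euclidean algorithm in ℚ[w]:
  2w^4 - 30w^3 + 152w^2 - 312w + 224 = (-1/2)(-4w^4 + 8w^3 + 112w^2 - 416w + 384) + (-26w^3 + 208w^2 - 520w + 416)
  -4w^4 + 8w^3 + 112w^2 - 416w + 384 = ((2/13)w + 12/13)(-26w^3 + 208w^2 - 520w + 416) + (0)
Last nonzero remainder: -26w^3 + 208w^2 - 520w + 416. Dividing through by -26 gives the monic gcd w^3 - 8w^2 + 20w - 16.

w^3 - 8w^2 + 20w - 16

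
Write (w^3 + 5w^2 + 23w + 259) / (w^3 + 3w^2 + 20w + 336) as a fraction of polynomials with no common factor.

(w^2 - 2w + 37)/(w^2 - 4w + 48)

Repeated division with remainder:
  w^3 + 5w^2 + 23w + 259 = (w^3 + 3w^2 + 20w + 336) + (2w^2 + 3w - 77)
  w^3 + 3w^2 + 20w + 336 = ((1/2)w + 3/4)(2w^2 + 3w - 77) + ((225/4)w + 1575/4)
  2w^2 + 3w - 77 = ((8/225)w - 44/225)((225/4)w + 1575/4) + (0)
Last nonzero remainder: (225/4)w + 1575/4. Dividing through by 225/4 gives the monic gcd w + 7.
Cancel w + 7 from numerator and denominator to get the reduced form.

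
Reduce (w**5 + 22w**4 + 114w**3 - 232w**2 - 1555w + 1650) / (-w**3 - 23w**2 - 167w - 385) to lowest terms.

(-w**3 - 6w**2 + 37w - 30)/(w + 7)

Euclidean algorithm in ℚ[w]:
  w**5 + 22w**4 + 114w**3 - 232w**2 - 1555w + 1650 = (-w**2 + w + 30)(-w**3 - 23w**2 - 167w - 385) + (240w**2 + 3840w + 13200)
  -w**3 - 23w**2 - 167w - 385 = (-(1/240)w - 7/240)(240w**2 + 3840w + 13200) + (0)
Last nonzero remainder: 240w**2 + 3840w + 13200. Dividing through by 240 gives the monic gcd w**2 + 16w + 55.
Cancel w**2 + 16w + 55 from numerator and denominator to get the reduced form.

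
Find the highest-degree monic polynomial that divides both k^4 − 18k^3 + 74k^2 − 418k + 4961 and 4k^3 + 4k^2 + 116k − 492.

k^2 + 4k + 41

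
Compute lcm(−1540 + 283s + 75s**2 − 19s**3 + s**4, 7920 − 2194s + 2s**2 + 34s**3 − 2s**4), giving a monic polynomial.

Euclidean algorithm in ℚ[s]:
  s**4 − 19s**3 + 75s**2 + 283s − 1540 = (−1/2)(−2s**4 + 34s**3 + 2s**2 − 2194s + 7920) + (−2s**3 + 76s**2 − 814s + 2420)
  −2s**4 + 34s**3 + 2s**2 − 2194s + 7920 = (s + 21)(−2s**3 + 76s**2 − 814s + 2420) + (−780s**2 + 12480s − 42900)
  −2s**3 + 76s**2 − 814s + 2420 = ((1/390)s − 11/195)(−780s**2 + 12480s − 42900) + (0)
Last nonzero remainder: −780s**2 + 12480s − 42900. Dividing through by −780 gives the monic gcd s**2 − 16s + 55.
Then lcm(f, g) = f·g / gcd(f, g); expanding and making the result monic gives the answer.

110880 − 18836s − 7223s**2 + 1576s**3 + 22s**4 − 20s**5 + s**6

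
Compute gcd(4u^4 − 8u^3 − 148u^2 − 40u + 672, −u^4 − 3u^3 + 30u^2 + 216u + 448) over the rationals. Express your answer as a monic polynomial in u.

u^2 − 3u − 28

Euclidean algorithm in ℚ[u]:
  4u^4 − 8u^3 − 148u^2 − 40u + 672 = (−4)(−u^4 − 3u^3 + 30u^2 + 216u + 448) + (−20u^3 − 28u^2 + 824u + 2464)
  −u^4 − 3u^3 + 30u^2 + 216u + 448 = ((1/20)u + 2/25)(−20u^3 − 28u^2 + 824u + 2464) + (−(224/25)u^2 + (672/25)u + 6272/25)
  −20u^3 − 28u^2 + 824u + 2464 = ((125/56)u + 275/28)(−(224/25)u^2 + (672/25)u + 6272/25) + (0)
Last nonzero remainder: −(224/25)u^2 + (672/25)u + 6272/25. Dividing through by −224/25 gives the monic gcd u^2 − 3u − 28.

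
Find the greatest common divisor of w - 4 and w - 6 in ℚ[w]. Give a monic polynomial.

1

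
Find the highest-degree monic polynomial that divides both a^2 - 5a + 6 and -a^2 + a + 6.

a - 3

Repeated division with remainder:
  a^2 - 5a + 6 = (-1)(-a^2 + a + 6) + (-4a + 12)
  -a^2 + a + 6 = ((1/4)a + 1/2)(-4a + 12) + (0)
Last nonzero remainder: -4a + 12. Dividing through by -4 gives the monic gcd a - 3.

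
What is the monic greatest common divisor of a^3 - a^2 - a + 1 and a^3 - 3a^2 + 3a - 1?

Apply the Euclidean algorithm:
  a^3 - a^2 - a + 1 = (a^3 - 3a^2 + 3a - 1) + (2a^2 - 4a + 2)
  a^3 - 3a^2 + 3a - 1 = ((1/2)a - 1/2)(2a^2 - 4a + 2) + (0)
Last nonzero remainder: 2a^2 - 4a + 2. Dividing through by 2 gives the monic gcd a^2 - 2a + 1.

a^2 - 2a + 1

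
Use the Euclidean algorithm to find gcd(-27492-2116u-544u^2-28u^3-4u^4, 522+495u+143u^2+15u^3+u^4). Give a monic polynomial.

By polynomial division,
  -4u^4-28u^3-544u^2-2116u-27492 = (-4)(u^4+15u^3+143u^2+495u+522) + (32u^3+28u^2-136u-25404)
  u^4+15u^3+143u^2+495u+522 = ((1/32)u+113/256)(32u^3+28u^2-136u-25404) + ((8633/64)u^2+(43165/32)u+751071/64)
  32u^3+28u^2-136u-25404 = ((2048/8633)u-18688/8633)((8633/64)u^2+(43165/32)u+751071/64) + (0)
Last nonzero remainder: (8633/64)u^2+(43165/32)u+751071/64. Dividing through by 8633/64 gives the monic gcd u^2+10u+87.

87+10u+u^2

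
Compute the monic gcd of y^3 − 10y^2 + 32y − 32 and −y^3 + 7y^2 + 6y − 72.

Repeated division with remainder:
  y^3 − 10y^2 + 32y − 32 = (−1)(−y^3 + 7y^2 + 6y − 72) + (−3y^2 + 38y − 104)
  −y^3 + 7y^2 + 6y − 72 = ((1/3)y + 17/9)(−3y^2 + 38y − 104) + (−(280/9)y + 1120/9)
  −3y^2 + 38y − 104 = ((27/280)y − 117/140)(−(280/9)y + 1120/9) + (0)
Last nonzero remainder: −(280/9)y + 1120/9. Dividing through by −280/9 gives the monic gcd y − 4.

y − 4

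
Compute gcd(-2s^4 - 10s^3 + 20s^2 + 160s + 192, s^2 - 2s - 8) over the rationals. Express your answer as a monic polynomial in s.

Repeated division with remainder:
  -2s^4 - 10s^3 + 20s^2 + 160s + 192 = (-2s^2 - 14s - 24)(s^2 - 2s - 8) + (0)
The last nonzero remainder s^2 - 2s - 8 is already monic.

s^2 - 2s - 8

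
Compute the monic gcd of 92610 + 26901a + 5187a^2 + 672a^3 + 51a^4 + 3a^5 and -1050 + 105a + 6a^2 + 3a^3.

70 + 7a + a^2

Repeated division with remainder:
  3a^5 + 51a^4 + 672a^3 + 5187a^2 + 26901a + 92610 = (a^2 + 15a + 159)(3a^3 + 6a^2 + 105a - 1050) + (3708a^2 + 25956a + 259560)
  3a^3 + 6a^2 + 105a - 1050 = ((1/1236)a - 5/1236)(3708a^2 + 25956a + 259560) + (0)
Last nonzero remainder: 3708a^2 + 25956a + 259560. Dividing through by 3708 gives the monic gcd a^2 + 7a + 70.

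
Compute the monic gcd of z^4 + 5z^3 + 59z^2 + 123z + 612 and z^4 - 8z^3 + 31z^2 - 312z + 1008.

Apply the Euclidean algorithm:
  z^4 + 5z^3 + 59z^2 + 123z + 612 = (z^4 - 8z^3 + 31z^2 - 312z + 1008) + (13z^3 + 28z^2 + 435z - 396)
  z^4 - 8z^3 + 31z^2 - 312z + 1008 = ((1/13)z - 132/169)(13z^3 + 28z^2 + 435z - 396) + ((3280/169)z^2 + (9840/169)z + 118080/169)
  13z^3 + 28z^2 + 435z - 396 = ((2197/3280)z - 1859/3280)((3280/169)z^2 + (9840/169)z + 118080/169) + (0)
Last nonzero remainder: (3280/169)z^2 + (9840/169)z + 118080/169. Dividing through by 3280/169 gives the monic gcd z^2 + 3z + 36.

z^2 + 3z + 36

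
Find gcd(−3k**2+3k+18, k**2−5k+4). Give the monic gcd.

Euclidean algorithm in ℚ[k]:
  −3k**2+3k+18 = (−3)(k**2−5k+4) + (−12k+30)
  k**2−5k+4 = (−(1/12)k+5/24)(−12k+30) + (−9/4)
  −12k+30 = ((16/3)k−40/3)(−9/4) + (0)
The last nonzero remainder is the constant −9/4, so the polynomials are coprime and gcd = 1.

1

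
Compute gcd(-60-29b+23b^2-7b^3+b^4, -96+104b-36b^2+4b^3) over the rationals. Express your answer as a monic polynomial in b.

By polynomial division,
  b^4-7b^3+23b^2-29b-60 = ((1/4)b+1/2)(4b^3-36b^2+104b-96) + (15b^2-57b-12)
  4b^3-36b^2+104b-96 = ((4/15)b-104/75)(15b^2-57b-12) + ((704/25)b-2816/25)
  15b^2-57b-12 = ((375/704)b+75/704)((704/25)b-2816/25) + (0)
Last nonzero remainder: (704/25)b-2816/25. Dividing through by 704/25 gives the monic gcd b-4.

-4+b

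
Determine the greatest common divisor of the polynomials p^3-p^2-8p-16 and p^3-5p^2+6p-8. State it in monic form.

p-4

Repeated division with remainder:
  p^3-p^2-8p-16 = (p^3-5p^2+6p-8) + (4p^2-14p-8)
  p^3-5p^2+6p-8 = ((1/4)p-3/8)(4p^2-14p-8) + ((11/4)p-11)
  4p^2-14p-8 = ((16/11)p+8/11)((11/4)p-11) + (0)
Last nonzero remainder: (11/4)p-11. Dividing through by 11/4 gives the monic gcd p-4.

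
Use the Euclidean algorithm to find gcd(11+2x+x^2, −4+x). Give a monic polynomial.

Apply the Euclidean algorithm:
  x^2+2x+11 = (x+6)(x−4) + (35)
  x−4 = ((1/35)x−4/35)(35) + (0)
The last nonzero remainder is the constant 35, so the polynomials are coprime and gcd = 1.

1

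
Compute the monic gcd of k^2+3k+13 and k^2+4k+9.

1

By polynomial division,
  k^2+3k+13 = (k^2+4k+9) + (−k+4)
  k^2+4k+9 = (−k−8)(−k+4) + (41)
  −k+4 = (−(1/41)k+4/41)(41) + (0)
The last nonzero remainder is the constant 41, so the polynomials are coprime and gcd = 1.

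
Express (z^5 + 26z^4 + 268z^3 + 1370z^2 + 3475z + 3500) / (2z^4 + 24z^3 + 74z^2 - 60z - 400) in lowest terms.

By polynomial division,
  z^5 + 26z^4 + 268z^3 + 1370z^2 + 3475z + 3500 = ((1/2)z + 7)(2z^4 + 24z^3 + 74z^2 - 60z - 400) + (63z^3 + 882z^2 + 4095z + 6300)
  2z^4 + 24z^3 + 74z^2 - 60z - 400 = ((2/63)z - 4/63)(63z^3 + 882z^2 + 4095z + 6300) + (0)
Last nonzero remainder: 63z^3 + 882z^2 + 4095z + 6300. Dividing through by 63 gives the monic gcd z^3 + 14z^2 + 65z + 100.
Cancel z^3 + 14z^2 + 65z + 100 from numerator and denominator to get the reduced form.

(z^2 + 12z + 35)/(2z - 4)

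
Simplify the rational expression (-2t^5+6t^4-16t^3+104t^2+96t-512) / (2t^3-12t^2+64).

Apply the Euclidean algorithm:
  -2t^5+6t^4-16t^3+104t^2+96t-512 = (-t^2-3t-26)(2t^3-12t^2+64) + (-144t^2+288t+1152)
  2t^3-12t^2+64 = (-(1/72)t+1/18)(-144t^2+288t+1152) + (0)
Last nonzero remainder: -144t^2+288t+1152. Dividing through by -144 gives the monic gcd t^2-2t-8.
Cancel t^2-2t-8 from numerator and denominator to get the reduced form.

(-t^3+t^2-14t+32)/(t-4)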